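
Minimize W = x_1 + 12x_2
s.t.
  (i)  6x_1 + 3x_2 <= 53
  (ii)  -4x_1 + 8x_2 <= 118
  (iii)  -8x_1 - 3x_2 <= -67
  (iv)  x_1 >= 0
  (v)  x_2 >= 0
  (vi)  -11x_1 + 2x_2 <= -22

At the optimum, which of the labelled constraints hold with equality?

(iii) and (v)

Corner points and W = x_1 + 12x_2:
  (7, 11/3) → W = 51
  (53/6, 0) → W = 53/6
  (67/8, 0) → W = 67/8

The minimum is at (67/8, 0). Substituting into each constraint, equality holds for (iii) and (v); the remaining constraints have slack.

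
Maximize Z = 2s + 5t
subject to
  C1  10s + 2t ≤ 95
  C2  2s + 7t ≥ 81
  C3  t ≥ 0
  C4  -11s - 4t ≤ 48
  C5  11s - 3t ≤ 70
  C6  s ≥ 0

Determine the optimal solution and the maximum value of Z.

Feasible corners and Z = 2s + 5t:
  (503/66, 310/33) → Z = 2053/33
  (0, 95/2) → Z = 475/2
  (0, 81/7) → Z = 405/7

At the optimal vertex, 10s + 2t = 95 and s = 0.
Solving simultaneously gives s = 0, t = 95/2.

s = 0, t = 95/2, maximum Z = 475/2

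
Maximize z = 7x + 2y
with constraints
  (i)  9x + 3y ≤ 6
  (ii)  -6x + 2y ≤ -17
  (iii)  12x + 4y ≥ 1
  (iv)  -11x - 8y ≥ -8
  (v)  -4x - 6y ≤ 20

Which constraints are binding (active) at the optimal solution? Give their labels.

Vertices and z = 7x + 2y:
  (7/4, -13/4) → z = 23/4
  (16/7, -34/7) → z = 44/7
  (35/24, -33/8) → z = 47/24
  (43/28, -61/14) → z = 57/28

The maximum is at (16/7, -34/7). Substituting into each constraint, equality holds for (i) and (v); the remaining constraints have slack.

(i) and (v)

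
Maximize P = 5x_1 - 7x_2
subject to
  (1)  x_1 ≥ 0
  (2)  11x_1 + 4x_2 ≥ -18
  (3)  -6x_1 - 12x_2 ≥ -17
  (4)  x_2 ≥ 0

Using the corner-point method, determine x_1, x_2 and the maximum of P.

x_1 = 17/6, x_2 = 0, maximum P = 85/6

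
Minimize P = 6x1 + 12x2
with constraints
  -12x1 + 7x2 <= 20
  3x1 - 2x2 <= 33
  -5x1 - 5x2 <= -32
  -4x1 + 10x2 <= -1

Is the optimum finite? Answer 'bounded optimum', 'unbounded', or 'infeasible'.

bounded optimum

Vertices and P = 6x1 + 12x2:
  (229/25, -69/25) → P = 546/25
  (164/11, 129/22) → P = 1758/11
  (65/14, 123/70) → P = 1713/35
The feasible region has finitely many vertices and no improving ray; the minimum is 546/25 at (229/25, -69/25).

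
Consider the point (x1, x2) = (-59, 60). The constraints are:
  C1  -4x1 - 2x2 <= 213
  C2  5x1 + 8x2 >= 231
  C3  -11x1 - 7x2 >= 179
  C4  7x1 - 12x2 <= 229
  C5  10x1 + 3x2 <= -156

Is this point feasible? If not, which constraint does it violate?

not feasible — violates C2

Constraint C2: 5x1 + 8x2 = 185, which is not ≥ 231. All other constraints are satisfied.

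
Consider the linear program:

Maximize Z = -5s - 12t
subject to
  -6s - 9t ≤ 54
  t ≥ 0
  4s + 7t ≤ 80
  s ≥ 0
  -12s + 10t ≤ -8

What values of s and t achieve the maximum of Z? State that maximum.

Extreme points and Z = -5s - 12t:
  (20, 0) → Z = -100
  (2/3, 0) → Z = -10/3
  (214/31, 232/31) → Z = -3854/31

The binding constraints are t = 0 and -12s + 10t = -8.
Solving simultaneously gives s = 2/3, t = 0.

s = 2/3, t = 0, maximum Z = -10/3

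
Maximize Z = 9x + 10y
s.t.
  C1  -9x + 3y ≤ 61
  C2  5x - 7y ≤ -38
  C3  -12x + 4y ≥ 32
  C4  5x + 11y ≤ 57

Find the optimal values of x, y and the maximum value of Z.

Feasible corners and Z = 9x + 10y:
  (-313/48, 37/48) → Z = -2447/48
  (-250/57, 409/57) → Z = 1840/57
  (-9/8, 37/8) → Z = 289/8
  (-31/38, 211/38) → Z = 1831/38

x = -31/38, y = 211/38, maximum Z = 1831/38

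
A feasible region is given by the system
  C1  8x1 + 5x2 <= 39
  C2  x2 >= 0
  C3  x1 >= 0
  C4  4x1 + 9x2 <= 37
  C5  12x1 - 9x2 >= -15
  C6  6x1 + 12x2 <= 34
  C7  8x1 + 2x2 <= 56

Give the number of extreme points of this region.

5

Of the 21 pairwise boundary intersections, those satisfying every inequality are:
  (39/8, 0)
  (149/33, 19/33)
  (0, 0)
  (0, 5/3)
  (7/11, 83/33)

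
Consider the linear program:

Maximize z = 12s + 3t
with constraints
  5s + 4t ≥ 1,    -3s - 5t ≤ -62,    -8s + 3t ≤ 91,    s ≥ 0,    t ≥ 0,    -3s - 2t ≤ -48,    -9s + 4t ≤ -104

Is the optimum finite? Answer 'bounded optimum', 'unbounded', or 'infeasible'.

From the feasible point (62/3, 0), moving in the direction (4, 9) keeps every constraint satisfied while z increases without bound.

unbounded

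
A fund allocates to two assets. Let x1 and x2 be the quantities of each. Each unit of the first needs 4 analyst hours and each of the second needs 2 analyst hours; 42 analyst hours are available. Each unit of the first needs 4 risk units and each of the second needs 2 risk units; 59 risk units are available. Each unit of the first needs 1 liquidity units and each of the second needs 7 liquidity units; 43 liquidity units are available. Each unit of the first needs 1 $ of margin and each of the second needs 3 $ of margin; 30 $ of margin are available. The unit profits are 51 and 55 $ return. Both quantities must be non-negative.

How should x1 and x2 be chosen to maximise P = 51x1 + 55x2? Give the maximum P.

x1 = 8, x2 = 5, maximum P = 683

Corner points and P = 51x1 + 55x2:
  (0, 0) → P = 0
  (0, 43/7) → P = 2365/7
  (21/2, 0) → P = 1071/2
  (8, 5) → P = 683

The binding constraints are 4x1 + 2x2 = 42 and x1 + 7x2 = 43.
Solving simultaneously gives x1 = 8, x2 = 5.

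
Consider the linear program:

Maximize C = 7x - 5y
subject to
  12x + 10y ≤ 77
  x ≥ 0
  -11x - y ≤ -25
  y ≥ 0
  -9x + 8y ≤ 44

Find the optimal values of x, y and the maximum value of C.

Corner points and C = 7x - 5y:
  (173/98, 547/98) → C = -762/49
  (77/12, 0) → C = 539/12
  (25/11, 0) → C = 175/11

The binding constraints are 12x + 10y = 77 and y = 0.
Solving simultaneously gives x = 77/12, y = 0.

x = 77/12, y = 0, maximum C = 539/12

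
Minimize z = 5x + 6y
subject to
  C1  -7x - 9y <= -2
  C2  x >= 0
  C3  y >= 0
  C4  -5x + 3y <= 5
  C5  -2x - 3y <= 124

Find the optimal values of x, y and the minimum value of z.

Feasible corners and z = 5x + 6y:
  (0, 2/9) → z = 4/3
  (2/7, 0) → z = 10/7
  (0, 5/3) → z = 10
The feasible region is unbounded (it extends along (1, 0), (3, 5)), but z strictly increases along every unbounded feasible direction, so there is no improving ray and the minimum is attained at a vertex.

The binding constraints are -7x - 9y = -2 and x = 0.
Solving simultaneously gives x = 0, y = 2/9.

x = 0, y = 2/9, minimum z = 4/3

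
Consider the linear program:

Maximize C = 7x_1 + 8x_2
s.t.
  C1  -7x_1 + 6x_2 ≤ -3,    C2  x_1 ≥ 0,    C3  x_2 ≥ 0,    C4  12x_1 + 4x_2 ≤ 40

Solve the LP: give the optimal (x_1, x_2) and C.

Feasible corners and C = 7x_1 + 8x_2:
  (3/7, 0) → C = 3
  (63/25, 61/25) → C = 929/25
  (10/3, 0) → C = 70/3

The optimum lies where -7x_1 + 6x_2 = -3 and 12x_1 + 4x_2 = 40.
Solving simultaneously gives x_1 = 63/25, x_2 = 61/25.

x_1 = 63/25, x_2 = 61/25, maximum C = 929/25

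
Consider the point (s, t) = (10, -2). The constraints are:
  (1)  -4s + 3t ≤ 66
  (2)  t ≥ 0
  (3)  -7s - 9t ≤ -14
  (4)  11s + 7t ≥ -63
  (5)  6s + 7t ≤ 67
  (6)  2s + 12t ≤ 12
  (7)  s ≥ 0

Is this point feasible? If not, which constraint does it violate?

Constraint (2): t = -2, which is not ≥ 0. All other constraints are satisfied.

not feasible — violates (2)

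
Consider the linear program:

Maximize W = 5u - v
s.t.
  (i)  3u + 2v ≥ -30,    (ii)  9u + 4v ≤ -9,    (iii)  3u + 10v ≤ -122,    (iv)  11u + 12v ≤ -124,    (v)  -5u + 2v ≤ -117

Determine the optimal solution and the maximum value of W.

Vertices and W = 5u - v:
  (17, -81/2) → W = 251/2
  (87/8, -501/16) → W = 1371/16
  (225/19, -549/19) → W = 1674/19

The optimum lies where 3u + 2v = -30 and 9u + 4v = -9.
Solving simultaneously gives u = 17, v = -81/2.

u = 17, v = -81/2, maximum W = 251/2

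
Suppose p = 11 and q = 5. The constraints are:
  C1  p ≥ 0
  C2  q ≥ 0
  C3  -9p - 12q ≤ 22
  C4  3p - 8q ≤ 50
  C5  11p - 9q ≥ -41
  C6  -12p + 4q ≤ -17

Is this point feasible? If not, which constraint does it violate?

feasible

C1: 11 ≥ 0 ✓
C2: 5 ≥ 0 ✓
C3: -159 ≤ 22 ✓
C4: -7 ≤ 50 ✓
C5: 76 ≥ -41 ✓
C6: -112 ≤ -17 ✓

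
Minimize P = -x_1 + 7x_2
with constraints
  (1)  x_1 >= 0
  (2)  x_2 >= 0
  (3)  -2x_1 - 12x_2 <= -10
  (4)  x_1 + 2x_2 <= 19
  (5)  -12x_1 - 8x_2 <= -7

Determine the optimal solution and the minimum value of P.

x_1 = 19, x_2 = 0, minimum P = -19

Extreme points and P = -x_1 + 7x_2:
  (0, 19/2) → P = 133/2
  (0, 7/8) → P = 49/8
  (5, 0) → P = -5
  (19, 0) → P = -19
  (1/32, 53/64) → P = 369/64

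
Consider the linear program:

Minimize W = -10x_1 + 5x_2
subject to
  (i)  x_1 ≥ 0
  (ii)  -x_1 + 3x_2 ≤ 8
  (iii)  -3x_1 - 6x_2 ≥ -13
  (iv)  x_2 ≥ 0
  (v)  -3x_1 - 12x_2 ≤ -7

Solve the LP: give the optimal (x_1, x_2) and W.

x_1 = 13/3, x_2 = 0, minimum W = -130/3

Vertices and W = -10x_1 + 5x_2:
  (0, 13/6) → W = 65/6
  (0, 7/12) → W = 35/12
  (13/3, 0) → W = -130/3
  (7/3, 0) → W = -70/3

The binding constraints are -3x_1 - 6x_2 = -13 and x_2 = 0.
Solving simultaneously gives x_1 = 13/3, x_2 = 0.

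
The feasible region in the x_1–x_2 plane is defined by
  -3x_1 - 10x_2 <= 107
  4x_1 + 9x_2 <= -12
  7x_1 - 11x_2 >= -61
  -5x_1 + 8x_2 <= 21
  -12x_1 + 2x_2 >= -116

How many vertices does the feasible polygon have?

4

The feasible vertices (each the meet of two boundaries and inside every other half-plane) are:
  (-533/37, -236/37)
  (473/63, -272/21)
  (-285/77, 24/77)
  (255/29, -152/29)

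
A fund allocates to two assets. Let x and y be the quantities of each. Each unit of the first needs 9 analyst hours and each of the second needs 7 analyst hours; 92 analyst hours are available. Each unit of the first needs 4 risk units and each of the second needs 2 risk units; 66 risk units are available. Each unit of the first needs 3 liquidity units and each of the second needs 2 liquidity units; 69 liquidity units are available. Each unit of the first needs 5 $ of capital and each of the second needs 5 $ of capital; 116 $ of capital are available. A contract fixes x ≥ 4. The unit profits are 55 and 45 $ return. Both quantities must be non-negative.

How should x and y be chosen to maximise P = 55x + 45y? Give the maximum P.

Vertices and P = 55x + 45y:
  (92/9, 0) → P = 5060/9
  (4, 0) → P = 220
  (4, 8) → P = 580

At the optimal vertex, 9x + 7y = 92 and x = 4.
Solving simultaneously gives x = 4, y = 8.

x = 4, y = 8, maximum P = 580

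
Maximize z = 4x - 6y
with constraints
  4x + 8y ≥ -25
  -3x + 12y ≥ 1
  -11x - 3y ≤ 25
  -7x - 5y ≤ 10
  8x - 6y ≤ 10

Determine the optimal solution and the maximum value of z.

Feasible corners and z = 4x - 6y:
  (-125/99, -23/99) → z = -362/99
  (21/13, 19/39) → z = 46/13
  (-95/34, 65/34) → z = -385/17
The feasible region is unbounded (it extends along (3, 4), (-3, 11)), but z strictly decreases along every unbounded feasible direction, so there is no improving ray and the maximum is attained at a vertex.

x = 21/13, y = 19/39, maximum z = 46/13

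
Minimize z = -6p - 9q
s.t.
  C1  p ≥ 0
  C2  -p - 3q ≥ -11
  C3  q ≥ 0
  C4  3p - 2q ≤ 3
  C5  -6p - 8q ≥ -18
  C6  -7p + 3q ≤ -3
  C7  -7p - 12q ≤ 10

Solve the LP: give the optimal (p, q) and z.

The binding constraints are -6p - 8q = -18 and -7p + 3q = -3.
Solving simultaneously gives p = 39/37, q = 54/37.

p = 39/37, q = 54/37, minimum z = -720/37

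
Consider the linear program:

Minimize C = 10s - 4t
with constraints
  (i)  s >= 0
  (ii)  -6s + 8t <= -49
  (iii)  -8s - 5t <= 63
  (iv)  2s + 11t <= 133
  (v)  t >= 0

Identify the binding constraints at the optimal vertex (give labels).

(ii) and (v)

Extreme points and C = 10s - 4t:
  (1603/82, 350/41) → C = 6615/41
  (49/6, 0) → C = 245/3
  (133/2, 0) → C = 665

The minimum is at (49/6, 0). Substituting into each constraint, equality holds for (ii) and (v); the remaining constraints have slack.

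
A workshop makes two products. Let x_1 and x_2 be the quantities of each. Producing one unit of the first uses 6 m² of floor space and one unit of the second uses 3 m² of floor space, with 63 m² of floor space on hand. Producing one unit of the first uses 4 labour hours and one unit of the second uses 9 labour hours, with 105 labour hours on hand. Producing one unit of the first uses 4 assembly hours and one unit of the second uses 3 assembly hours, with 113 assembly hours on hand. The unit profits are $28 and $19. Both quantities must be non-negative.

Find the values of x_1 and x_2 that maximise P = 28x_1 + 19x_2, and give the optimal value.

x_1 = 6, x_2 = 9, maximum P = 339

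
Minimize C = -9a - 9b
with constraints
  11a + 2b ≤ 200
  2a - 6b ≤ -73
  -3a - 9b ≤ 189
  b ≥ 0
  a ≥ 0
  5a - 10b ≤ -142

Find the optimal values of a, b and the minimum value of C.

a = 0, b = 100, minimum C = -900

Feasible corners and C = -9a - 9b:
  (0, 100) → C = -900
  (143/10, 427/20) → C = -6417/20
  (0, 71/5) → C = -639/5

The optimum lies where 11a + 2b = 200 and a = 0.
Solving simultaneously gives a = 0, b = 100.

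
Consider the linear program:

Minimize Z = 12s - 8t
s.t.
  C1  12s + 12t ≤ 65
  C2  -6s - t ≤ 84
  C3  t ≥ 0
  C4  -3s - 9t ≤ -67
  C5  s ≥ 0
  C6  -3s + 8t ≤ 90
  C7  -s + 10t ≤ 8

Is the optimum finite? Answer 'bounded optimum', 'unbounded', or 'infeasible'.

infeasible

The boundaries 12s + 12t = 65 and t = 0 meet at (65/12, 0), but that point violates -3s - 9t ≤ -67. Every candidate vertex is excluded by some other constraint, so the feasible region is empty.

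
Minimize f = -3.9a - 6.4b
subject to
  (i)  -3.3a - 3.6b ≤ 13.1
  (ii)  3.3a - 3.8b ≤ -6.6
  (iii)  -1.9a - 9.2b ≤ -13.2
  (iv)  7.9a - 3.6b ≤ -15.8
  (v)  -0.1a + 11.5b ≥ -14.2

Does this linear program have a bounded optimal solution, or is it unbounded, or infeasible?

unbounded

From the feasible point (-4201/588, 6845/2352), moving in the direction (-3.6, 3.3) keeps every constraint satisfied while f decreases without bound.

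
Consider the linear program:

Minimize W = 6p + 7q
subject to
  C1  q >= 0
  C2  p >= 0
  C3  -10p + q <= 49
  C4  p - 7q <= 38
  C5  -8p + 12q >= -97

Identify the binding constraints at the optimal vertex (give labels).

C1 and C2

Feasible corners and W = 6p + 7q:
  (0, 0) → W = 0
  (97/8, 0) → W = 291/4
  (0, 49) → W = 343
The feasible region is unbounded (it extends along (1, 10), (3, 2)), but W strictly increases along every unbounded feasible direction, so there is no improving ray and the minimum is attained at a vertex.

The minimum is at (0, 0). Substituting into each constraint, equality holds for C1 and C2; the remaining constraints have slack.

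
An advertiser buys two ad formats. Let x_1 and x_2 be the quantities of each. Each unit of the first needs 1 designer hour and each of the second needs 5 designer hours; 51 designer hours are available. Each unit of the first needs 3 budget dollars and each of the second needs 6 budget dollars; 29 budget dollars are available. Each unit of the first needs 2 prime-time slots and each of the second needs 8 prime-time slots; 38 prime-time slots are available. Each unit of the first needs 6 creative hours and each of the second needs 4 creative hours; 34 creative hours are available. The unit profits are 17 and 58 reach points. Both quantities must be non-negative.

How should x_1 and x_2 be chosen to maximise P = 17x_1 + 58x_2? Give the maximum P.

x_1 = 1/3, x_2 = 14/3, maximum P = 829/3

Corner points and P = 17x_1 + 58x_2:
  (0, 0) → P = 0
  (0, 19/4) → P = 551/2
  (17/3, 0) → P = 289/3
  (1/3, 14/3) → P = 829/3
  (11/3, 3) → P = 709/3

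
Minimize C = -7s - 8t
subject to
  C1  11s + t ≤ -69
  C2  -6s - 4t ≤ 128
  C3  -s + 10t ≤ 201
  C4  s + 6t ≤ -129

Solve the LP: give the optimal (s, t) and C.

Feasible corners and C = -7s - 8t:
  (-74/19, -497/19) → C = 4494/19
  (-57/13, -270/13) → C = 2559/13
  (-63/8, -323/16) → C = 1733/8

The optimum lies where 11s + t = -69 and s + 6t = -129.
Solving simultaneously gives s = -57/13, t = -270/13.

s = -57/13, t = -270/13, minimum C = 2559/13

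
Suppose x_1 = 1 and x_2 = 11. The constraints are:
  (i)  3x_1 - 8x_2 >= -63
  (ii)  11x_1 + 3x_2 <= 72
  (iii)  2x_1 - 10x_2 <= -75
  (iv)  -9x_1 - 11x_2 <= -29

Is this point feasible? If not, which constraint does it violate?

Constraint (i): 3x_1 - 8x_2 = -85, which is not ≥ -63. All other constraints are satisfied.

not feasible — violates (i)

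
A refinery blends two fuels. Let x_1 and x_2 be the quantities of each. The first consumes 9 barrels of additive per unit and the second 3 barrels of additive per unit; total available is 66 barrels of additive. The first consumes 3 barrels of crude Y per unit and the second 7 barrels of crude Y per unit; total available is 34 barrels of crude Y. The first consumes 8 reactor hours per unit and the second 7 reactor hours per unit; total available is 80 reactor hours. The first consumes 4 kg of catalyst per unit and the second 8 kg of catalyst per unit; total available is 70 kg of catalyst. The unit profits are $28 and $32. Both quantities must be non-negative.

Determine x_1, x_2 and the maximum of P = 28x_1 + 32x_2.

Extreme points and P = 28x_1 + 32x_2:
  (0, 0) → P = 0
  (0, 34/7) → P = 1088/7
  (22/3, 0) → P = 616/3
  (20/3, 2) → P = 752/3

The binding constraints are 9x_1 + 3x_2 = 66 and 3x_1 + 7x_2 = 34.
Solving simultaneously gives x_1 = 20/3, x_2 = 2.

x_1 = 20/3, x_2 = 2, maximum P = 752/3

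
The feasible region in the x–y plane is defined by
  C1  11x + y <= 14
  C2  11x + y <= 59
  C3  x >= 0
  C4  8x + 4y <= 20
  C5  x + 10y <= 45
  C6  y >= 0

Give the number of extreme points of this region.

5

The feasible vertices (each the meet of two boundaries and inside every other half-plane) are:
  (1, 3)
  (14/11, 0)
  (0, 9/2)
  (0, 0)
  (5/19, 85/19)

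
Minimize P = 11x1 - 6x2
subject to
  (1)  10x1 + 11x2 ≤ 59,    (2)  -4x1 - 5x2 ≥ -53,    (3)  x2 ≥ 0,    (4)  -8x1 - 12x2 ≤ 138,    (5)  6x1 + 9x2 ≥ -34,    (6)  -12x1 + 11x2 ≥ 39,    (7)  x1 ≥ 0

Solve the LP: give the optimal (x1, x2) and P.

Corner points and P = 11x1 - 6x2:
  (10/11, 549/121) → P = -2084/121
  (0, 59/11) → P = -354/11
  (0, 39/11) → P = -234/11

At the optimal vertex, 10x1 + 11x2 = 59 and x1 = 0.
Solving simultaneously gives x1 = 0, x2 = 59/11.

x1 = 0, x2 = 59/11, minimum P = -354/11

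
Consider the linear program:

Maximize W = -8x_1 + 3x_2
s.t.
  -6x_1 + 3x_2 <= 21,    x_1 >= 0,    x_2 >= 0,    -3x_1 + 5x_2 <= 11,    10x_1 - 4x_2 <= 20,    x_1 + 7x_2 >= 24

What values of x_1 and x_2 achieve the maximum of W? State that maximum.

Vertices and W = -8x_1 + 3x_2:
  (72/19, 85/19) → W = -321/19
  (43/26, 83/26) → W = -95/26
  (118/37, 110/37) → W = -614/37

At the optimal vertex, -3x_1 + 5x_2 = 11 and x_1 + 7x_2 = 24.
Solving simultaneously gives x_1 = 43/26, x_2 = 83/26.

x_1 = 43/26, x_2 = 83/26, maximum W = -95/26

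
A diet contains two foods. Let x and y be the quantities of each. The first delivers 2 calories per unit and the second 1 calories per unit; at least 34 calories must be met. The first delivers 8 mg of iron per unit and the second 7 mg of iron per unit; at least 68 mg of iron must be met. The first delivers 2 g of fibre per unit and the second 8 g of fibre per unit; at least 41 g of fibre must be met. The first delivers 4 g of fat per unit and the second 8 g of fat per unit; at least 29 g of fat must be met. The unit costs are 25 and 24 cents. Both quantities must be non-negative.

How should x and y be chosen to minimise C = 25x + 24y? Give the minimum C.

x = 33/2, y = 1, minimum C = 873/2

Corner points and C = 25x + 24y:
  (0, 34) → C = 816
  (41/2, 0) → C = 1025/2
  (33/2, 1) → C = 873/2
The feasible region is unbounded (it extends along (0, 1), (1, 0)), but C strictly increases along every unbounded feasible direction, so there is no improving ray and the minimum is attained at a vertex.

The binding constraints are 2x + y = 34 and 2x + 8y = 41.
Solving simultaneously gives x = 33/2, y = 1.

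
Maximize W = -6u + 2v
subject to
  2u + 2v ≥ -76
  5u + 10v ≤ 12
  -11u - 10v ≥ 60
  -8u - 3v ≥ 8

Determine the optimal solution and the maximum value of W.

Extreme points and W = -6u + 2v:
  (-392/5, 202/5) → W = 2756/5
  (106/5, -296/5) → W = -1228/5
  (-12, 36/5) → W = 432/5
  (100/47, -392/47) → W = -1384/47

u = -392/5, v = 202/5, maximum W = 2756/5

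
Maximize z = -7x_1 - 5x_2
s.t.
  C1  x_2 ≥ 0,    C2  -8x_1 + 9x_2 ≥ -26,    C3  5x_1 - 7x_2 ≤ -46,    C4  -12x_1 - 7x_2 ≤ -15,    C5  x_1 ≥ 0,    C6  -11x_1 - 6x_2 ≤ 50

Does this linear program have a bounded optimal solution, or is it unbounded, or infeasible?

bounded optimum

Corner points and z = -7x_1 - 5x_2:
  (596/11, 498/11) → z = -6662/11
  (0, 46/7) → z = -230/7
The feasible region has finitely many vertices and no improving ray; the maximum is -230/7 at (0, 46/7).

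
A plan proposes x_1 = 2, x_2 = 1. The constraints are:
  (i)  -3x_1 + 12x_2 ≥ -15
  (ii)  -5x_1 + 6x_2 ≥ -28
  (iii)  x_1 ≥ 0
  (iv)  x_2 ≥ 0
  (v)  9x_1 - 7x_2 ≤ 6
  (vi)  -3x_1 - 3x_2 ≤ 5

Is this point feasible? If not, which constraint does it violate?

not feasible — violates (v)

Constraint (v): 9x_1 - 7x_2 = 11, which is not ≤ 6. All other constraints are satisfied.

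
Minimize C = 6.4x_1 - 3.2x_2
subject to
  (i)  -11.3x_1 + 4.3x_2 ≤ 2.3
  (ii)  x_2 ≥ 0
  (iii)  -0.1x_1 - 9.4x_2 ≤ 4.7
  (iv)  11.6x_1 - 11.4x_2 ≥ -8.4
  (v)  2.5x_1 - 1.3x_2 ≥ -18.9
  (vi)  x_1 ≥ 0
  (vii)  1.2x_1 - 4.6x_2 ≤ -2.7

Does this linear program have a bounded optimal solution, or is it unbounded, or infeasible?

bounded optimum

Vertices and C = 6.4x_1 - 3.2x_2:
  (495/3947, 3412/3947) → C = -38752/19735
  (103/4682, 2775/4682) → C = -20552/11705
The feasible region has finitely many vertices and no improving ray; the minimum is -38752/19735 at (495/3947, 3412/3947).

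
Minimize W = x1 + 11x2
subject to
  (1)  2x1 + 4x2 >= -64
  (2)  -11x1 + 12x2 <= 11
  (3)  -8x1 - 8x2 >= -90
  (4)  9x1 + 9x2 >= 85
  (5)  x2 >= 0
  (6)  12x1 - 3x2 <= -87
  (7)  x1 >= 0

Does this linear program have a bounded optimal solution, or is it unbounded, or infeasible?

infeasible

The boundaries -11x1 + 12x2 = 11 and -8x1 - 8x2 = -90 meet at (124/23, 539/92), but that point violates 12x1 - 3x2 ≤ -87. Every candidate vertex is excluded by some other constraint, so the feasible region is empty.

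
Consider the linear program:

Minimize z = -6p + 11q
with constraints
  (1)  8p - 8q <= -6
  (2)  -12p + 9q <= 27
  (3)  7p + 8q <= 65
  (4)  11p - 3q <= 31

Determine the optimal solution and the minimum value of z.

Vertices and z = -6p + 11q:
  (-27/4, -6) → z = -51/2
  (59/15, 281/60) → z = 335/12
  (123/53, 323/53) → z = 2815/53

At the optimal vertex, 8p - 8q = -6 and -12p + 9q = 27.
Solving simultaneously gives p = -27/4, q = -6.

p = -27/4, q = -6, minimum z = -51/2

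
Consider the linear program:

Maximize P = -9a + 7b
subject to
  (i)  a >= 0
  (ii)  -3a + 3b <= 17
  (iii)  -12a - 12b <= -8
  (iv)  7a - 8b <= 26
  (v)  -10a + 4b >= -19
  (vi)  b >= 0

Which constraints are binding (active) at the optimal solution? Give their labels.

(i) and (ii)

Vertices and P = -9a + 7b:
  (0, 17/3) → P = 119/3
  (0, 2/3) → P = 14/3
  (125/18, 227/18) → P = 232/9
  (2/3, 0) → P = -6
  (19/10, 0) → P = -171/10

The maximum is at (0, 17/3). Substituting into each constraint, equality holds for (i) and (ii); the remaining constraints have slack.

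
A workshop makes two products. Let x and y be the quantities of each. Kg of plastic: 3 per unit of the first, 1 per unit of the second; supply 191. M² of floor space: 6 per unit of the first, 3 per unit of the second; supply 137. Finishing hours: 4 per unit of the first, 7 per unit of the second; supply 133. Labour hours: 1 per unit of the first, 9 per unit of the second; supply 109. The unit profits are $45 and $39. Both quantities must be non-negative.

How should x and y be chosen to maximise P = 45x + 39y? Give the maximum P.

x = 56/3, y = 25/3, maximum P = 1165

Vertices and P = 45x + 39y:
  (0, 0) → P = 0
  (0, 109/9) → P = 1417/3
  (137/6, 0) → P = 2055/2
  (56/3, 25/3) → P = 1165
  (434/29, 303/29) → P = 31347/29

The binding constraints are 6x + 3y = 137 and 4x + 7y = 133.
Solving simultaneously gives x = 56/3, y = 25/3.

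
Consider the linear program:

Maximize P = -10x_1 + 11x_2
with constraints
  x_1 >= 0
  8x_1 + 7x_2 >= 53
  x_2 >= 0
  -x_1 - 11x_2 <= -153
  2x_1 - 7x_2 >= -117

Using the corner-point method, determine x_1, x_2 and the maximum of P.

Vertices and P = -10x_1 + 11x_2:
  (0, 153/11) → P = 153
  (0, 117/7) → P = 1287/7
  (153, 0) → P = -1530
The feasible region is unbounded (it extends along (7, 2), (1, 0)), but P strictly decreases along every unbounded feasible direction, so there is no improving ray and the maximum is attained at a vertex.

At the optimal vertex, x_1 = 0 and 2x_1 - 7x_2 = -117.
Solving simultaneously gives x_1 = 0, x_2 = 117/7.

x_1 = 0, x_2 = 117/7, maximum P = 1287/7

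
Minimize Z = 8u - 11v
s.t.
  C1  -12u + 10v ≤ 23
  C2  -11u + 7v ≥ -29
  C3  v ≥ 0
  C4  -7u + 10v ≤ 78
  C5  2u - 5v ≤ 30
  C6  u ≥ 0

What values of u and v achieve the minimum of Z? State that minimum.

u = 11, v = 31/2, minimum Z = -165/2

Corner points and Z = 8u - 11v:
  (11, 31/2) → Z = -165/2
  (0, 23/10) → Z = -253/10
  (29/11, 0) → Z = 232/11
  (836/61, 1061/61) → Z = -4983/61
  (0, 0) → Z = 0

The binding constraints are -12u + 10v = 23 and -7u + 10v = 78.
Solving simultaneously gives u = 11, v = 31/2.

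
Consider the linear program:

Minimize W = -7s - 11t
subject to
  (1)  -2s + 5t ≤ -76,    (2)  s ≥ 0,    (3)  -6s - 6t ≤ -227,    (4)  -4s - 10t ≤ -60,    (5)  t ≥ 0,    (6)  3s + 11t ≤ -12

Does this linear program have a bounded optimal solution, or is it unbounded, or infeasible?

infeasible

The boundaries -2s + 5t = -76 and t = 0 meet at (38, 0), but that point violates 3s + 11t ≤ -12. Every candidate vertex is excluded by some other constraint, so the feasible region is empty.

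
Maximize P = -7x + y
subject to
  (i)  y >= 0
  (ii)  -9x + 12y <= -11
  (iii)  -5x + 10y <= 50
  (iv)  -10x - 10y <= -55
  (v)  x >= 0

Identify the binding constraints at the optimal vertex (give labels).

(ii) and (iv)

Vertices and P = -7x + y:
  (11/2, 0) → P = -77/2
  (71/3, 101/6) → P = -893/6
  (11/3, 11/6) → P = -143/6
The feasible region is unbounded (it extends along (2, 1), (1, 0)), but P strictly decreases along every unbounded feasible direction, so there is no improving ray and the maximum is attained at a vertex.

The maximum is at (11/3, 11/6). Substituting into each constraint, equality holds for (ii) and (iv); the remaining constraints have slack.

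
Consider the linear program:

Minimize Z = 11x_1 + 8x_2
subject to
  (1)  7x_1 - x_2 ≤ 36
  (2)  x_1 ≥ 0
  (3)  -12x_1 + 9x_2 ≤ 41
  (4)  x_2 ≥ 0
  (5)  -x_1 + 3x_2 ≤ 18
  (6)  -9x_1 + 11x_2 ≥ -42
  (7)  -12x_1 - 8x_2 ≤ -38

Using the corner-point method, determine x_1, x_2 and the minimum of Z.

Extreme points and Z = 11x_1 + 8x_2:
  (63/10, 81/10) → Z = 1341/10
  (177/34, 15/34) → Z = 2067/34
  (13/9, 175/27) → Z = 1829/27
  (7/102, 79/17) → Z = 3869/102
  (14/3, 0) → Z = 154/3
  (19/6, 0) → Z = 209/6

At the optimal vertex, x_2 = 0 and -12x_1 - 8x_2 = -38.
Solving simultaneously gives x_1 = 19/6, x_2 = 0.

x_1 = 19/6, x_2 = 0, minimum Z = 209/6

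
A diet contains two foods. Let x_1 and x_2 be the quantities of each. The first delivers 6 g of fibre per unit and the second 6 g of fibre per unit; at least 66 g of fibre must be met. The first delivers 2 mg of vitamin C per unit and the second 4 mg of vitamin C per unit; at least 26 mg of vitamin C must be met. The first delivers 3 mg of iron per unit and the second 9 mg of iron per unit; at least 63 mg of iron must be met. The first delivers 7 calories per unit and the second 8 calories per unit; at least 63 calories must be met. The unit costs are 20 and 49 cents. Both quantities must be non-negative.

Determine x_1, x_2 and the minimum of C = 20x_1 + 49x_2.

Extreme points and C = 20x_1 + 49x_2:
  (0, 11) → C = 539
  (21, 0) → C = 420
  (6, 5) → C = 365
The feasible region is unbounded (it extends along (0, 1), (1, 0)), but C strictly increases along every unbounded feasible direction, so there is no improving ray and the minimum is attained at a vertex.

x_1 = 6, x_2 = 5, minimum C = 365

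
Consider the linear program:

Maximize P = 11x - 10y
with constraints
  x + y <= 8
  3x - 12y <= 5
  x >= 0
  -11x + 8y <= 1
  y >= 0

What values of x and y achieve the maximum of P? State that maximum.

x = 101/15, y = 19/15, maximum P = 307/5

Corner points and P = 11x - 10y:
  (101/15, 19/15) → P = 307/5
  (63/19, 89/19) → P = -197/19
  (5/3, 0) → P = 55/3
  (0, 1/8) → P = -5/4
  (0, 0) → P = 0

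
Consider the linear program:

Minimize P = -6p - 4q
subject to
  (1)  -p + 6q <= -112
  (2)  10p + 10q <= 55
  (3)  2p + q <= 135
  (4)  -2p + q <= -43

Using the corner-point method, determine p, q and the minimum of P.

Extreme points and P = -6p - 4q:
  (145/7, -213/14) → P = -444/7
  (146/11, -181/11) → P = -152/11
  (259/2, -124) → P = -281
The feasible region is unbounded (it extends along (-1, -2), (1, -2)), but P strictly increases along every unbounded feasible direction, so there is no improving ray and the minimum is attained at a vertex.

p = 259/2, q = -124, minimum P = -281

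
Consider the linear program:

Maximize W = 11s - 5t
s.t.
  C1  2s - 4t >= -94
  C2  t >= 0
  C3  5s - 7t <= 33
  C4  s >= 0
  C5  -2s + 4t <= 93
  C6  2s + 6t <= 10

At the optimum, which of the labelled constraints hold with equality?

C2 and C6

Vertices and W = 11s - 5t:
  (0, 0) → W = 0
  (5, 0) → W = 55
  (0, 5/3) → W = -25/3

The maximum is at (5, 0). Substituting into each constraint, equality holds for C2 and C6; the remaining constraints have slack.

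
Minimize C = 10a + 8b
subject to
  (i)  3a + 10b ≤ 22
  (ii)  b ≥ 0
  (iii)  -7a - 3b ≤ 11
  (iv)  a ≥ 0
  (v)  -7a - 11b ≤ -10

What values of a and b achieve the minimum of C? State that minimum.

The binding constraints are a = 0 and -7a - 11b = -10.
Solving simultaneously gives a = 0, b = 10/11.

a = 0, b = 10/11, minimum C = 80/11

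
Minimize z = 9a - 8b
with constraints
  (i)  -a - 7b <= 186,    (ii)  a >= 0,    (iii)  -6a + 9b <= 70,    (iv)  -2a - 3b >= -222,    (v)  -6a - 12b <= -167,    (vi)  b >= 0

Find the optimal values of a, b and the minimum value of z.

a = 221/42, b = 79/7, minimum z = -601/14

Corner points and z = 9a - 8b:
  (149/3, 368/9) → z = 1079/9
  (221/42, 79/7) → z = -601/14
  (111, 0) → z = 999
  (167/6, 0) → z = 501/2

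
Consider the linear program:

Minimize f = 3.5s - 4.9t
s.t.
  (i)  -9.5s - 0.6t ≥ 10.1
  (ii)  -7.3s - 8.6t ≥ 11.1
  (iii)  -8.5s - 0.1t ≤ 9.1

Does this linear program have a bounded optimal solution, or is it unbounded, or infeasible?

Feasible corners and f = 3.5s - 4.9t:
  (-2005/1933, -793/1933) → f = -15659/9665
  (-7715/7237, -2792/7237) → f = -133217/72370
The feasible region has finitely many vertices and no improving ray; the minimum is -133217/72370 at (-7715/7237, -2792/7237).

bounded optimum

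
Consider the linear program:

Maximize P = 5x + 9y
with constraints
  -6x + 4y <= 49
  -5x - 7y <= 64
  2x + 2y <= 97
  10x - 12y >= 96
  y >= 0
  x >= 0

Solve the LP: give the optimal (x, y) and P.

x = 339/11, y = 389/22, maximum P = 6891/22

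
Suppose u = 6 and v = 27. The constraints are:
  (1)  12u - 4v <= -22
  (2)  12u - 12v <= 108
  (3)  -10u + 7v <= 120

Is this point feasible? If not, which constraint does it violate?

not feasible — violates (3)

Constraint (3): -10u + 7v = 129, which is not ≤ 120. All other constraints are satisfied.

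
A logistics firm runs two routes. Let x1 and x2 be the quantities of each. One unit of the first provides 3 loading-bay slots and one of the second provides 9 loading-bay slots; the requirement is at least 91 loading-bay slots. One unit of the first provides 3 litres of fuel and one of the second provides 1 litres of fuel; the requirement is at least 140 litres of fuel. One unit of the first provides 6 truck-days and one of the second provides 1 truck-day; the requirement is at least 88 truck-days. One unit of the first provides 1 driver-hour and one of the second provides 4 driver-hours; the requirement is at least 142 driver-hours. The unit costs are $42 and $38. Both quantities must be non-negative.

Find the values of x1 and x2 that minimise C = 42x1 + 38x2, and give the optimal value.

Extreme points and C = 42x1 + 38x2:
  (0, 140) → C = 5320
  (142, 0) → C = 5964
  (38, 26) → C = 2584
The feasible region is unbounded (it extends along (0, 1), (1, 0)), but C strictly increases along every unbounded feasible direction, so there is no improving ray and the minimum is attained at a vertex.

x1 = 38, x2 = 26, minimum C = 2584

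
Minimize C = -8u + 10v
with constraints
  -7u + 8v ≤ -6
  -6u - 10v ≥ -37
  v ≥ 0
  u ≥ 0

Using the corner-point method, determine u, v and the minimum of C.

Corner points and C = -8u + 10v:
  (178/59, 223/118) → C = -309/59
  (6/7, 0) → C = -48/7
  (37/6, 0) → C = -148/3

u = 37/6, v = 0, minimum C = -148/3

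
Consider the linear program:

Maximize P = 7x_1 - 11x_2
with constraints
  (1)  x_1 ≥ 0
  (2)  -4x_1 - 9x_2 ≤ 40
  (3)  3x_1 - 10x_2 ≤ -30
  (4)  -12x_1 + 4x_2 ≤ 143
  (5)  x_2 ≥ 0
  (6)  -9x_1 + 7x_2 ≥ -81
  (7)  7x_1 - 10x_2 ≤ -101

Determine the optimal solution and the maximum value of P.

x_1 = 0, x_2 = 101/10, maximum P = -1111/10

The feasible region is unbounded (it extends along (1, 3), (7, 9)), but P strictly decreases along every unbounded feasible direction, so there is no improving ray and the maximum is attained at a vertex.

The optimum lies where x_1 = 0 and 7x_1 - 10x_2 = -101.
Solving simultaneously gives x_1 = 0, x_2 = 101/10.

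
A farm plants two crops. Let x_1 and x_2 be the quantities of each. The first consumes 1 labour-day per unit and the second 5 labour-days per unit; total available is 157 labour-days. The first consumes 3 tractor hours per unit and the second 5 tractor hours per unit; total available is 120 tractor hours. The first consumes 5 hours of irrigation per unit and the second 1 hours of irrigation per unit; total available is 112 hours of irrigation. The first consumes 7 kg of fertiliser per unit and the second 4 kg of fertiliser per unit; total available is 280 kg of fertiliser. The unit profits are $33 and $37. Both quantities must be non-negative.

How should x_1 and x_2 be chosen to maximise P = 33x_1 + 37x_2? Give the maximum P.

x_1 = 20, x_2 = 12, maximum P = 1104

Vertices and P = 33x_1 + 37x_2:
  (0, 0) → P = 0
  (0, 24) → P = 888
  (112/5, 0) → P = 3696/5
  (20, 12) → P = 1104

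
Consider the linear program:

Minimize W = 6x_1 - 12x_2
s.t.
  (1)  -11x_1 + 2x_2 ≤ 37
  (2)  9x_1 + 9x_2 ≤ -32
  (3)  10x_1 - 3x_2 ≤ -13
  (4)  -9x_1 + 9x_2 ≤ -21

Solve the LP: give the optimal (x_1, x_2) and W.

x_1 = -20/7, x_2 = -109/21, minimum W = 316/7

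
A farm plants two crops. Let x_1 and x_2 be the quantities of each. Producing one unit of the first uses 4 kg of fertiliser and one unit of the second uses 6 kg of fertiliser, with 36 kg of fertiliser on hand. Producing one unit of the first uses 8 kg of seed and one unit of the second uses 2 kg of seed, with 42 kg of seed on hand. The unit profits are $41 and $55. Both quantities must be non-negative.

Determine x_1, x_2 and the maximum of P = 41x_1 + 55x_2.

Vertices and P = 41x_1 + 55x_2:
  (0, 0) → P = 0
  (0, 6) → P = 330
  (21/4, 0) → P = 861/4
  (9/2, 3) → P = 699/2

x_1 = 9/2, x_2 = 3, maximum P = 699/2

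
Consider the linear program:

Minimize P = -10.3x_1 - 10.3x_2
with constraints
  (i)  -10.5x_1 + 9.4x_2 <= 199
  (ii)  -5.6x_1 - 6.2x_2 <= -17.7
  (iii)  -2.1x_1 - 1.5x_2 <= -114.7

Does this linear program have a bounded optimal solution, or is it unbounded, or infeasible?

unbounded

From the feasible point (77968/3549, 7725/169), moving in the direction (9.4, 10.5) keeps every constraint satisfied while P decreases without bound.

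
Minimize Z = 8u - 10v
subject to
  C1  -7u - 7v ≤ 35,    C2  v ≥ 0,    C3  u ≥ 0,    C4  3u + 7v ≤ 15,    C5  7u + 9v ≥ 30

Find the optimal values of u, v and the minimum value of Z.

Feasible corners and Z = 8u - 10v:
  (5, 0) → Z = 40
  (30/7, 0) → Z = 240/7
  (75/22, 15/22) → Z = 225/11

At the optimal vertex, 3u + 7v = 15 and 7u + 9v = 30.
Solving simultaneously gives u = 75/22, v = 15/22.

u = 75/22, v = 15/22, minimum Z = 225/11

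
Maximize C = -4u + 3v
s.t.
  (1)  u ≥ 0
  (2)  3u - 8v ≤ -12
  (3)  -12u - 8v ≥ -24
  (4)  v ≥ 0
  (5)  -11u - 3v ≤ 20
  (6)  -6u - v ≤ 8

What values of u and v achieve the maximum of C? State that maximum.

u = 0, v = 3, maximum C = 9

Feasible corners and C = -4u + 3v:
  (0, 3/2) → C = 9/2
  (0, 3) → C = 9
  (4/5, 9/5) → C = 11/5

The optimum lies where u = 0 and -12u - 8v = -24.
Solving simultaneously gives u = 0, v = 3.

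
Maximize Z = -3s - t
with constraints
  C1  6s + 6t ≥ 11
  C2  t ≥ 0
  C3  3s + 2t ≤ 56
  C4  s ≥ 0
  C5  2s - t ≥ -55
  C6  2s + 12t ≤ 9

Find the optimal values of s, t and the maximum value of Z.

s = 13/10, t = 8/15, maximum Z = -133/30

Vertices and Z = -3s - t:
  (11/6, 0) → Z = -11/2
  (13/10, 8/15) → Z = -133/30
  (9/2, 0) → Z = -27/2

The binding constraints are 6s + 6t = 11 and 2s + 12t = 9.
Solving simultaneously gives s = 13/10, t = 8/15.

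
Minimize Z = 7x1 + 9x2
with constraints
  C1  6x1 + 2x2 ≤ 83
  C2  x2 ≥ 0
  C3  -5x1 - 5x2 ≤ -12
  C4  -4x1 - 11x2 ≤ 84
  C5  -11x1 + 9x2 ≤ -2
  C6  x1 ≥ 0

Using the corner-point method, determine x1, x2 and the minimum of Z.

Extreme points and Z = 7x1 + 9x2:
  (83/6, 0) → Z = 581/6
  (751/76, 901/76) → Z = 6683/38
  (12/5, 0) → Z = 84/5
  (59/50, 61/50) → Z = 481/25

The optimum lies where x2 = 0 and -5x1 - 5x2 = -12.
Solving simultaneously gives x1 = 12/5, x2 = 0.

x1 = 12/5, x2 = 0, minimum Z = 84/5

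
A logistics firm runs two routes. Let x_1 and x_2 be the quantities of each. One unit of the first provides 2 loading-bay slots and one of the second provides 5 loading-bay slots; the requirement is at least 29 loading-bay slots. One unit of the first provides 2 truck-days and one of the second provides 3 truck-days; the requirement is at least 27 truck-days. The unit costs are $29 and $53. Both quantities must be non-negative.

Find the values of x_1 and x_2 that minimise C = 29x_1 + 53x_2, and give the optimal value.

x_1 = 12, x_2 = 1, minimum C = 401

Extreme points and C = 29x_1 + 53x_2:
  (0, 9) → C = 477
  (29/2, 0) → C = 841/2
  (12, 1) → C = 401
The feasible region is unbounded (it extends along (0, 1), (1, 0)), but C strictly increases along every unbounded feasible direction, so there is no improving ray and the minimum is attained at a vertex.

At the optimal vertex, 2x_1 + 5x_2 = 29 and 2x_1 + 3x_2 = 27.
Solving simultaneously gives x_1 = 12, x_2 = 1.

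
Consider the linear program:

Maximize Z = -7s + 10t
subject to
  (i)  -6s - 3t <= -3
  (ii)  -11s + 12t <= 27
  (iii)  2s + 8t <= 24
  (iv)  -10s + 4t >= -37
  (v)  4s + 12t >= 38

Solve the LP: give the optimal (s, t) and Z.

s = 2, t = 5/2, maximum Z = 11

The binding constraints are 2s + 8t = 24 and 4s + 12t = 38.
Solving simultaneously gives s = 2, t = 5/2.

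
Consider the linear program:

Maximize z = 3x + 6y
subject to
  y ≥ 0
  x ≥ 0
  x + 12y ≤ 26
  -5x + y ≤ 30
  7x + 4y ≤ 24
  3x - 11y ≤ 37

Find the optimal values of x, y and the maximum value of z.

x = 23/10, y = 79/40, maximum z = 75/4

Vertices and z = 3x + 6y:
  (0, 0) → z = 0
  (24/7, 0) → z = 72/7
  (0, 13/6) → z = 13
  (23/10, 79/40) → z = 75/4

The binding constraints are x + 12y = 26 and 7x + 4y = 24.
Solving simultaneously gives x = 23/10, y = 79/40.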